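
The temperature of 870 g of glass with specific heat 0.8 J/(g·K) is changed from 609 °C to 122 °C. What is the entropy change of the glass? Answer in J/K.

In kelvin: T₁ = 882.15 K, T₂ = 395.15 K. ΔS = ∫dQ_rev/T = m c ln(T₂/T₁) = 870 × 0.8 × ln(395.15/882.15) = -559 J/K.

ΔS = -559 J/K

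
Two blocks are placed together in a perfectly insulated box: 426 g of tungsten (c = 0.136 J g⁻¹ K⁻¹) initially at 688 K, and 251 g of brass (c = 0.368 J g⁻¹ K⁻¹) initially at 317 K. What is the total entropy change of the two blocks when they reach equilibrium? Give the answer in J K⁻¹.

ΔS_total = 11.1 J/K

Energy balance: T_f = (m₁c₁T₁ + m₂c₂T₂)/(m₁c₁ + m₂c₂) = 460.01 K.
ΔS₁ = m₁c₁ ln(T_f/T₁) = 57.936 × ln(460.01/688) = -23.32 J/K.
ΔS₂ = m₂c₂ ln(T_f/T₂) = 92.368 × ln(460.01/317) = 34.39 J/K.
ΔS_total = -23.32 + 34.39 = 11.1 J/K.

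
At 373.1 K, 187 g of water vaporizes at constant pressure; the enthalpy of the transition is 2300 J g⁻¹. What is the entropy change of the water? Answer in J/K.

ΔS = 1150 J/K

Heat absorbed by the substance: Q = mL = 187 × 2300 = 430100 J.
At constant T, ΔS = Q_rev/T = 430100 / 373.1 = 1150 J/K.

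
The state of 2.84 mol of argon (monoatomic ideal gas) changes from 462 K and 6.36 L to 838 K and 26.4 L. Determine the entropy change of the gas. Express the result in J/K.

ΔS = 54.7 J/K

Entropy is a state function: ΔS = nC_V ln(T₂/T₁) + nR ln(V₂/V₁), with C_V = 3R/2 = 12.47 J mol⁻¹ K⁻¹ for a monoatomic ideal gas.
ΔS = 2.84 × [12.47 × ln(838/462) + 8.314 × ln(26.4/6.36)] = 54.7 J/K.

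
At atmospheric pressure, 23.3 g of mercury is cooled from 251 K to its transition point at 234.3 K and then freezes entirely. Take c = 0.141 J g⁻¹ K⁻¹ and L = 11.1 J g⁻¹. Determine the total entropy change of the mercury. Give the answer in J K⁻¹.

ΔS = -1.33 J/K

Cooling step: ΔS₁ = m c ln(T_tr/T_i) = 23.3 × 0.141 × ln(234.3/251) = -0.2262 J/K.
Phase change: ΔS₂ = −mL/T_tr = −23.3 × 11.1 / 234.3 = -1.104 J/K.
ΔS_total = (-0.2262) + (-1.104) = -1.33 J/K.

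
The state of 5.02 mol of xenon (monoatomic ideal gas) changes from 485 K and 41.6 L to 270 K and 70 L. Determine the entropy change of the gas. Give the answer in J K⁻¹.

Entropy is a state function: ΔS = nC_V ln(T₂/T₁) + nR ln(V₂/V₁), with C_V = 3R/2 = 12.47 J mol⁻¹ K⁻¹ for a monoatomic ideal gas.
ΔS = 5.02 × [12.47 × ln(270/485) + 8.314 × ln(70/41.6)] = -14.9 J/K.

ΔS = -14.9 J/K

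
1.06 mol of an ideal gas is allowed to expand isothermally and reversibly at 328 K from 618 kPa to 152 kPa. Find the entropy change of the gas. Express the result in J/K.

ΔS_gas = 12.4 J/K

For an isothermal ideal gas ΔS_gas = nR ln(P₁/P₂) = 1.06 × 8.314 × ln(618/152) = 12.4 J/K.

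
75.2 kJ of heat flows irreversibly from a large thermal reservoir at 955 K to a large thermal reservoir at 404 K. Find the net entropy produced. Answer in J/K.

ΔS_total = 107 J/K

ΔS_hot = −Q/T_H = −75200/955 = -78.74 J/K and ΔS_cold = +Q/T_C = 75200/404 = 186.1 J/K.
ΔS_total = -78.74 + 186.1 = 107 J/K, positive as the second law requires.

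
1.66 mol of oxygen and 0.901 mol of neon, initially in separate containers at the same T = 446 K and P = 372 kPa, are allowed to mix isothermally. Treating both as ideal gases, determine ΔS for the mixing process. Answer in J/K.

Mole fractions: x_A = 1.66/2.56 = 0.648, x_B = 0.352.
ΔS_mix = −R(n_A ln x_A + n_B ln x_B) = −8.314 × (1.66 ln 0.648 + 0.901 ln 0.352) = 13.8 J/K.

ΔS_mix = 13.8 J/K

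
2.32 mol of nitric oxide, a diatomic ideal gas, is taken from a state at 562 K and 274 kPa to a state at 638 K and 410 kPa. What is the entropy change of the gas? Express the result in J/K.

ΔS = 0.789 J/K

ΔS = nC_p ln(T₂/T₁) − nR ln(P₂/P₁), with C_p = 7R/2 = 29.1 J mol⁻¹ K⁻¹ for a diatomic ideal gas.
ΔS = 2.32 × [29.1 × ln(638/562) − 8.314 × ln(410/274)] = 0.789 J/K.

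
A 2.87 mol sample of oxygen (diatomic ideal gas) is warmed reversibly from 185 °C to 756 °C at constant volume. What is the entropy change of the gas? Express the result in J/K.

In kelvin: T₁ = 458.15 K, T₂ = 1029.15 K. At constant volume, ΔS = nC_V ln(T₂/T₁) with C_V = 5R/2 = 20.79 J mol⁻¹ K⁻¹.
ΔS = 2.87 × 20.79 × ln(1029.15/458.15) = 48.3 J/K.

ΔS = 48.3 J/K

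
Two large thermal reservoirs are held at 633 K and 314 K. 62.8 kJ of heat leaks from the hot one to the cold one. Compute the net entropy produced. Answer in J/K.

ΔS_hot = −Q/T_H = −62800/633 = -99.21 J/K and ΔS_cold = +Q/T_C = 62800/314 = 200 J/K.
ΔS_total = -99.21 + 200 = 101 J/K, positive as the second law requires.

ΔS_total = 101 J/K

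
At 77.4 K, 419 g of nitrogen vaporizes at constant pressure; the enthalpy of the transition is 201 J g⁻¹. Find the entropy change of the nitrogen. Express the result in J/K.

ΔS = 1090 J/K

Heat absorbed by the substance: Q = mL = 419 × 201 = 84219 J.
At constant T, ΔS = Q_rev/T = 84219 / 77.4 = 1090 J/K.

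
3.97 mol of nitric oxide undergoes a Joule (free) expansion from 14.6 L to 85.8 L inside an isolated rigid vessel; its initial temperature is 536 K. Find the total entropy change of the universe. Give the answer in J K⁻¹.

ΔS_universe = 58.5 J/K

For an ideal gas in free expansion Q = 0 and W = 0, so T is unchanged.
Entropy is a state function; using a reversible isothermal path, ΔS_gas = nR ln(V₂/V₁) = 3.97 × 8.314 × ln(85.8/14.6) = 58.5 J/K.
The insulated surroundings exchange no heat, so ΔS_surr = 0 and ΔS_universe = ΔS_gas.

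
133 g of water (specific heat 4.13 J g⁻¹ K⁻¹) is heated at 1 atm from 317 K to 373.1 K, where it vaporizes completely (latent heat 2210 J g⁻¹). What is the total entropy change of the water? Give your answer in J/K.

Warming step: ΔS₁ = m c ln(T_tr/T_i) = 133 × 4.13 × ln(373.1/317) = 89.5 J/K.
Phase change: ΔS₂ = +mL/T_tr = 133 × 2210 / 373.1 = 787.8 J/K.
ΔS_total = (89.5) + (787.8) = 877 J/K.

ΔS = 877 J/K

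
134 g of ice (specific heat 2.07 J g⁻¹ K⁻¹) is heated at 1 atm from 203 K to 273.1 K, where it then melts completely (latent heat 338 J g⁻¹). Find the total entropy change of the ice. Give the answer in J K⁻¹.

Warming step: ΔS₁ = m c ln(T_tr/T_i) = 134 × 2.07 × ln(273.1/203) = 82.28 J/K.
Phase change: ΔS₂ = +mL/T_tr = 134 × 338 / 273.1 = 165.8 J/K.
ΔS_total = (82.28) + (165.8) = 248 J/K.

ΔS = 248 J/K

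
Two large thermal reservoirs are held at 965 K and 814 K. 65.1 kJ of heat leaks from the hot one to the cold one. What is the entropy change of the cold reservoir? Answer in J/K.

ΔS_cold = 80 J/K

The cold reservoir gains heat Q, so ΔS_cold = +Q/T_C = 65100/814 = 80 J/K.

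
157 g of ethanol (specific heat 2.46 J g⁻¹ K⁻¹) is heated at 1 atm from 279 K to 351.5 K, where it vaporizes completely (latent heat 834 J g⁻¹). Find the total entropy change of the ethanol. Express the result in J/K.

Warming step: ΔS₁ = m c ln(T_tr/T_i) = 157 × 2.46 × ln(351.5/279) = 89.22 J/K.
Phase change: ΔS₂ = +mL/T_tr = 157 × 834 / 351.5 = 372.5 J/K.
ΔS_total = (89.22) + (372.5) = 462 J/K.

ΔS = 462 J/K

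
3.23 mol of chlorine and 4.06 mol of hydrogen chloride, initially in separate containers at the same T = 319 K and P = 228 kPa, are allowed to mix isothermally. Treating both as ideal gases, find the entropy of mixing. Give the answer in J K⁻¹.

Mole fractions: x_A = 3.23/7.29 = 0.443, x_B = 0.557.
ΔS_mix = −R(n_A ln x_A + n_B ln x_B) = −8.314 × (3.23 ln 0.443 + 4.06 ln 0.557) = 41.6 J/K.

ΔS_mix = 41.6 J/K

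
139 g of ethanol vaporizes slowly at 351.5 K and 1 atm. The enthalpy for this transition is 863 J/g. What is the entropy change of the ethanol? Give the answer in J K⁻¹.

ΔS = 341 J/K

Heat absorbed by the substance: Q = mL = 139 × 863 = 119957 J.
At constant T, ΔS = Q_rev/T = 119957 / 351.5 = 341 J/K.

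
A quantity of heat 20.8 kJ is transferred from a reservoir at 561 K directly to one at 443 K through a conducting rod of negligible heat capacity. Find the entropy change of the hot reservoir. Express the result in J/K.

The hot reservoir loses heat Q, so ΔS_hot = −Q/T_H = −20800/561 = -37.1 J/K.

ΔS_hot = -37.1 J/K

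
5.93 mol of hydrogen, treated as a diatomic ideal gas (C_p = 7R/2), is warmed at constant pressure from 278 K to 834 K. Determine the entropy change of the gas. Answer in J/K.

ΔS = 190 J/K

At constant pressure, ΔS = nC_p ln(T₂/T₁) with C_p = 7R/2 = 29.1 J mol⁻¹ K⁻¹.
ΔS = 5.93 × 29.1 × ln(834/278) = 190 J/K.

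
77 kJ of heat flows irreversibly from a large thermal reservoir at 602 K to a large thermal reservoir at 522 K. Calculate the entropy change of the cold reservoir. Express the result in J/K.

ΔS_cold = 148 J/K

The cold reservoir gains heat Q, so ΔS_cold = +Q/T_C = 77000/522 = 148 J/K.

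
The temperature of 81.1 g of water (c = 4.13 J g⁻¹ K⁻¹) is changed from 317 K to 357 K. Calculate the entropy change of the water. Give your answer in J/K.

ΔS = ∫dQ_rev/T = m c ln(T₂/T₁) = 81.1 × 4.13 × ln(357/317) = 39.8 J/K.

ΔS = 39.8 J/K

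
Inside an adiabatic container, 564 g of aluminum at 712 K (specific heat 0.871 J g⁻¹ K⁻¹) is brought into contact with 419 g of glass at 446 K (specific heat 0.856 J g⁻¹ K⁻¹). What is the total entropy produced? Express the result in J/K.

Energy balance: T_f = (m₁c₁T₁ + m₂c₂T₂)/(m₁c₁ + m₂c₂) = 599.75 K.
ΔS₁ = m₁c₁ ln(T_f/T₁) = 491.244 × ln(599.75/712) = -84.28 J/K.
ΔS₂ = m₂c₂ ln(T_f/T₂) = 358.664 × ln(599.75/446) = 106.2 J/K.
ΔS_total = -84.28 + 106.2 = 21.9 J/K.

ΔS_total = 21.9 J/K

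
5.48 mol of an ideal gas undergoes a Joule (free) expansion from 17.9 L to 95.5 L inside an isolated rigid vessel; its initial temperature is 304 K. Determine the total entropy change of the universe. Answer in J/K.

ΔS_universe = 76.3 J/K

For an ideal gas in free expansion Q = 0 and W = 0, so T is unchanged.
Entropy is a state function; using a reversible isothermal path, ΔS_gas = nR ln(V₂/V₁) = 5.48 × 8.314 × ln(95.5/17.9) = 76.3 J/K.
The insulated surroundings exchange no heat, so ΔS_surr = 0 and ΔS_universe = ΔS_gas.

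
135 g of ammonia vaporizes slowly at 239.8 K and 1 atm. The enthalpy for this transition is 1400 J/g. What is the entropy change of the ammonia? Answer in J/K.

Heat absorbed by the substance: Q = mL = 135 × 1400 = 189000 J.
At constant T, ΔS = Q_rev/T = 189000 / 239.8 = 788 J/K.

ΔS = 788 J/K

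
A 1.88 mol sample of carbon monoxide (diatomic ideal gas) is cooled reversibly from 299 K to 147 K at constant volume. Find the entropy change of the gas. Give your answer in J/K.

At constant volume, ΔS = nC_V ln(T₂/T₁) with C_V = 5R/2 = 20.79 J mol⁻¹ K⁻¹.
ΔS = 1.88 × 20.79 × ln(147/299) = -27.7 J/K.

ΔS = -27.7 J/K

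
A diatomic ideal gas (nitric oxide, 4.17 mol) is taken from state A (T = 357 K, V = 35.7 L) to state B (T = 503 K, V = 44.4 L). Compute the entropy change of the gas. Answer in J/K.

ΔS = 37.3 J/K

Entropy is a state function: ΔS = nC_V ln(T₂/T₁) + nR ln(V₂/V₁), with C_V = 5R/2 = 20.79 J mol⁻¹ K⁻¹ for a diatomic ideal gas.
ΔS = 4.17 × [20.79 × ln(503/357) + 8.314 × ln(44.4/35.7)] = 37.3 J/K.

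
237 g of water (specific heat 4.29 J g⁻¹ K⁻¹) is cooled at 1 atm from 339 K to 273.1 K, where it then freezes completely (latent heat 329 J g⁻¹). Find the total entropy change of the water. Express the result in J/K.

ΔS = -505 J/K

Cooling step: ΔS₁ = m c ln(T_tr/T_i) = 237 × 4.29 × ln(273.1/339) = -219.8 J/K.
Phase change: ΔS₂ = −mL/T_tr = −237 × 329 / 273.1 = -285.5 J/K.
ΔS_total = (-219.8) + (-285.5) = -505 J/K.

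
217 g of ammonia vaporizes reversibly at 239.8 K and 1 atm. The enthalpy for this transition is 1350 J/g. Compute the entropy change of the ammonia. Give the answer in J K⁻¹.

Heat absorbed by the substance: Q = mL = 217 × 1350 = 292950 J.
At constant T, ΔS = Q_rev/T = 292950 / 239.8 = 1220 J/K.

ΔS = 1220 J/K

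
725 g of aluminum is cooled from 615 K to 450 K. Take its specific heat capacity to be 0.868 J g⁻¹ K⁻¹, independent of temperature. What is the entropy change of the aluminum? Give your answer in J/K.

ΔS = -197 J/K

ΔS = ∫dQ_rev/T = m c ln(T₂/T₁) = 725 × 0.868 × ln(450/615) = -197 J/K.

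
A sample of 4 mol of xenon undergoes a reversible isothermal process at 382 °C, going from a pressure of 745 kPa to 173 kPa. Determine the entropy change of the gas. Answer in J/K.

For an isothermal ideal gas ΔS_gas = nR ln(P₁/P₂) = 4 × 8.314 × ln(745/173) = 48.6 J/K.

ΔS_gas = 48.6 J/K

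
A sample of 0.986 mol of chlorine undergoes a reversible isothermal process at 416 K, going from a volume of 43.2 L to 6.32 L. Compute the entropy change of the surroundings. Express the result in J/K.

For an isothermal ideal gas ΔS_gas = nR ln(V₂/V₁) = 0.986 × 8.314 × ln(6.32/43.2) = -15.8 J/K.
The process is reversible, so ΔS_surr = −ΔS_gas = 15.8 J/K and ΔS_universe = 0.

ΔS_surr = 15.8 J/K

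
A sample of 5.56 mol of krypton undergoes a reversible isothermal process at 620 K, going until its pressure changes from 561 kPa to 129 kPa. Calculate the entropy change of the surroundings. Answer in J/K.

For an isothermal ideal gas ΔS_gas = nR ln(P₁/P₂) = 5.56 × 8.314 × ln(561/129) = 67.9 J/K.
The process is reversible, so ΔS_surr = −ΔS_gas = -67.9 J/K and ΔS_universe = 0.

ΔS_surr = -67.9 J/K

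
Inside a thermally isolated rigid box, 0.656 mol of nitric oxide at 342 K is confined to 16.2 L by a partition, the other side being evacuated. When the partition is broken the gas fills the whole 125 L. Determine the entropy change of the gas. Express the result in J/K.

ΔS_gas = 11.1 J/K

For an ideal gas in free expansion Q = 0 and W = 0, so T is unchanged.
Entropy is a state function; using a reversible isothermal path, ΔS_gas = nR ln(V₂/V₁) = 0.656 × 8.314 × ln(125/16.2) = 11.1 J/K.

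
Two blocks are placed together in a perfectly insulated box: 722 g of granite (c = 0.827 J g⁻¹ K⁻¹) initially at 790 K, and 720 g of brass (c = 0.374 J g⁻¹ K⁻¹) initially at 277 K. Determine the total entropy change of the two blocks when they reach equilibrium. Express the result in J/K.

Energy balance: T_f = (m₁c₁T₁ + m₂c₂T₂)/(m₁c₁ + m₂c₂) = 630.55 K.
ΔS₁ = m₁c₁ ln(T_f/T₁) = 597.094 × ln(630.55/790) = -134.6 J/K.
ΔS₂ = m₂c₂ ln(T_f/T₂) = 269.28 × ln(630.55/277) = 221.5 J/K.
ΔS_total = -134.6 + 221.5 = 86.9 J/K.

ΔS_total = 86.9 J/K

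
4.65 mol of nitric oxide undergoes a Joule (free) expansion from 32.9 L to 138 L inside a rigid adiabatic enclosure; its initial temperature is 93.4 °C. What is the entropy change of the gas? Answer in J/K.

No heat is exchanged and no work is done, so the ideal-gas temperature stays constant.
Entropy is a state function; using a reversible isothermal path, ΔS_gas = nR ln(V₂/V₁) = 4.65 × 8.314 × ln(138/32.9) = 55.4 J/K.

ΔS_gas = 55.4 J/K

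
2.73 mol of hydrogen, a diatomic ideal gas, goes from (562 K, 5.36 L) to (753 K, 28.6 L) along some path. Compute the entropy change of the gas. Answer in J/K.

ΔS = 54.6 J/K

Entropy is a state function: ΔS = nC_V ln(T₂/T₁) + nR ln(V₂/V₁), with C_V = 5R/2 = 20.79 J mol⁻¹ K⁻¹ for a diatomic ideal gas.
ΔS = 2.73 × [20.79 × ln(753/562) + 8.314 × ln(28.6/5.36)] = 54.6 J/K.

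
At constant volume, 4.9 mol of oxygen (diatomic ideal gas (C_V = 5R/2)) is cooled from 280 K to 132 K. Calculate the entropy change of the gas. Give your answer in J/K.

ΔS = -76.6 J/K

At constant volume, ΔS = nC_V ln(T₂/T₁) with C_V = 5R/2 = 20.79 J mol⁻¹ K⁻¹.
ΔS = 4.9 × 20.79 × ln(132/280) = -76.6 J/K.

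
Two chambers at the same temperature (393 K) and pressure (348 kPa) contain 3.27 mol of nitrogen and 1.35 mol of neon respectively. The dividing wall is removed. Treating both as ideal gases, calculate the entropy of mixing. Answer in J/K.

Mole fractions: x_A = 3.27/4.62 = 0.708, x_B = 0.292.
ΔS_mix = −R(n_A ln x_A + n_B ln x_B) = −8.314 × (3.27 ln 0.708 + 1.35 ln 0.292) = 23.2 J/K.

ΔS_mix = 23.2 J/K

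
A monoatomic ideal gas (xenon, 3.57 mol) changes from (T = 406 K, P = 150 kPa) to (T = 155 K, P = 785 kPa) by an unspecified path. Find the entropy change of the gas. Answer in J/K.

ΔS = -121 J/K

ΔS = nC_p ln(T₂/T₁) − nR ln(P₂/P₁), with C_p = 5R/2 = 20.79 J mol⁻¹ K⁻¹ for a monoatomic ideal gas.
ΔS = 3.57 × [20.79 × ln(155/406) − 8.314 × ln(785/150)] = -121 J/K.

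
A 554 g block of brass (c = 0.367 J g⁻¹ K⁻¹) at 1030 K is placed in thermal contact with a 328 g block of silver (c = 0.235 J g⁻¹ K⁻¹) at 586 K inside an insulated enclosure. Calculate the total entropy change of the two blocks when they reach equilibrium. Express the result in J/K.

ΔS_total = 8.11 J/K

Energy balance: T_f = (m₁c₁T₁ + m₂c₂T₂)/(m₁c₁ + m₂c₂) = 907.95 K.
ΔS₁ = m₁c₁ ln(T_f/T₁) = 203.318 × ln(907.95/1030) = -25.64 J/K.
ΔS₂ = m₂c₂ ln(T_f/T₂) = 77.08 × ln(907.95/586) = 33.75 J/K.
ΔS_total = -25.64 + 33.75 = 8.11 J/K.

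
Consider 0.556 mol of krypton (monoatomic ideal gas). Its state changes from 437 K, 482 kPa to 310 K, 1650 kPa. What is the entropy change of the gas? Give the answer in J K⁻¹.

ΔS = nC_p ln(T₂/T₁) − nR ln(P₂/P₁), with C_p = 5R/2 = 20.79 J mol⁻¹ K⁻¹ for a monoatomic ideal gas.
ΔS = 0.556 × [20.79 × ln(310/437) − 8.314 × ln(1650/482)] = -9.66 J/K.

ΔS = -9.66 J/K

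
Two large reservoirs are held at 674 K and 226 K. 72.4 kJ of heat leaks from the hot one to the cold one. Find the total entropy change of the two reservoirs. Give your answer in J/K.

ΔS_total = 213 J/K

ΔS_hot = −Q/T_H = −72400/674 = -107.4 J/K and ΔS_cold = +Q/T_C = 72400/226 = 320.4 J/K.
ΔS_total = -107.4 + 320.4 = 213 J/K, positive as the second law requires.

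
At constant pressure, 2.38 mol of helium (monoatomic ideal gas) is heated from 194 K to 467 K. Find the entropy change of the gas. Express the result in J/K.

ΔS = 43.5 J/K

At constant pressure, ΔS = nC_p ln(T₂/T₁) with C_p = 5R/2 = 20.79 J mol⁻¹ K⁻¹.
ΔS = 2.38 × 20.79 × ln(467/194) = 43.5 J/K.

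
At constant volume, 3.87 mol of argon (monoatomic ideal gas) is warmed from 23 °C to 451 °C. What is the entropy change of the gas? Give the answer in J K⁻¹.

ΔS = 43.2 J/K

In kelvin: T₁ = 296.15 K, T₂ = 724.15 K. At constant volume, ΔS = nC_V ln(T₂/T₁) with C_V = 3R/2 = 12.47 J mol⁻¹ K⁻¹.
ΔS = 3.87 × 12.47 × ln(724.15/296.15) = 43.2 J/K.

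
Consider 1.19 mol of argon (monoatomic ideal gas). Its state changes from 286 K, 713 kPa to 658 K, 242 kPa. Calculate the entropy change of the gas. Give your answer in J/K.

ΔS = 31.3 J/K

ΔS = nC_p ln(T₂/T₁) − nR ln(P₂/P₁), with C_p = 5R/2 = 20.79 J mol⁻¹ K⁻¹ for a monoatomic ideal gas.
ΔS = 1.19 × [20.79 × ln(658/286) − 8.314 × ln(242/713)] = 31.3 J/K.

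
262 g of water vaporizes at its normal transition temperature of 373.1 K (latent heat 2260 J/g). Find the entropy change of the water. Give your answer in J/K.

Heat absorbed by the substance: Q = mL = 262 × 2260 = 592120 J.
At constant T, ΔS = Q_rev/T = 592120 / 373.1 = 1590 J/K.

ΔS = 1590 J/K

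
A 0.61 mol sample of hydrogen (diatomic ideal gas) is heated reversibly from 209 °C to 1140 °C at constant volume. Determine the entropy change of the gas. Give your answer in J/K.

In kelvin: T₁ = 482.15 K, T₂ = 1413.15 K. At constant volume, ΔS = nC_V ln(T₂/T₁) with C_V = 5R/2 = 20.79 J mol⁻¹ K⁻¹.
ΔS = 0.61 × 20.79 × ln(1413.15/482.15) = 13.6 J/K.

ΔS = 13.6 J/K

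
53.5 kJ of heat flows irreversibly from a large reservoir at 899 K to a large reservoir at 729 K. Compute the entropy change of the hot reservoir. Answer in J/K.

The hot reservoir loses heat Q, so ΔS_hot = −Q/T_H = −53500/899 = -59.5 J/K.

ΔS_hot = -59.5 J/K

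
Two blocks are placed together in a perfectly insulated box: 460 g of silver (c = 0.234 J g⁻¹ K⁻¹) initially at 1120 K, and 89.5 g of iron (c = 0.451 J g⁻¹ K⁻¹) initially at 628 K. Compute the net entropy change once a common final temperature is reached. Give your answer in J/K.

Energy balance: T_f = (m₁c₁T₁ + m₂c₂T₂)/(m₁c₁ + m₂c₂) = 985.82 K.
ΔS₁ = m₁c₁ ln(T_f/T₁) = 107.64 × ln(985.82/1120) = -13.736 J/K.
ΔS₂ = m₂c₂ ln(T_f/T₂) = 40.3645 × ln(985.82/628) = 18.202 J/K.
ΔS_total = -13.736 + 18.202 = 4.47 J/K.

ΔS_total = 4.47 J/K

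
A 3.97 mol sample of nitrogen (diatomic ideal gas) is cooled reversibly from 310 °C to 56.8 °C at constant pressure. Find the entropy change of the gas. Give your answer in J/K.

ΔS = -65.8 J/K

In kelvin: T₁ = 583.15 K, T₂ = 329.95 K. At constant pressure, ΔS = nC_p ln(T₂/T₁) with C_p = 7R/2 = 29.1 J mol⁻¹ K⁻¹.
ΔS = 3.97 × 29.1 × ln(329.95/583.15) = -65.8 J/K.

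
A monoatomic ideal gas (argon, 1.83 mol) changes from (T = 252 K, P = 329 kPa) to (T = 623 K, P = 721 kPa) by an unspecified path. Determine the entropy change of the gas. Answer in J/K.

ΔS = 22.5 J/K

ΔS = nC_p ln(T₂/T₁) − nR ln(P₂/P₁), with C_p = 5R/2 = 20.79 J mol⁻¹ K⁻¹ for a monoatomic ideal gas.
ΔS = 1.83 × [20.79 × ln(623/252) − 8.314 × ln(721/329)] = 22.5 J/K.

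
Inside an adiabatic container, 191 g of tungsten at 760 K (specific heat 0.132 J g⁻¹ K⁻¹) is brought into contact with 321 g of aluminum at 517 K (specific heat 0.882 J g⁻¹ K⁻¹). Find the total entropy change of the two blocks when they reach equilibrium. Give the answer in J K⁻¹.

Energy balance: T_f = (m₁c₁T₁ + m₂c₂T₂)/(m₁c₁ + m₂c₂) = 536.87 K.
ΔS₁ = m₁c₁ ln(T_f/T₁) = 25.212 × ln(536.87/760) = -8.7628 J/K.
ΔS₂ = m₂c₂ ln(T_f/T₂) = 283.122 × ln(536.87/517) = 10.677 J/K.
ΔS_total = -8.7628 + 10.677 = 1.91 J/K.

ΔS_total = 1.91 J/K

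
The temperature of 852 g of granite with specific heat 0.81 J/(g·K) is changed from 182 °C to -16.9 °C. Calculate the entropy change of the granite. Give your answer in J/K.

In kelvin: T₁ = 455.15 K, T₂ = 256.25 K. ΔS = ∫dQ_rev/T = m c ln(T₂/T₁) = 852 × 0.81 × ln(256.25/455.15) = -396 J/K.

ΔS = -396 J/K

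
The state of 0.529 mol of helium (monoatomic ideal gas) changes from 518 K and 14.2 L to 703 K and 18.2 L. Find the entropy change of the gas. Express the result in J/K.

Entropy is a state function: ΔS = nC_V ln(T₂/T₁) + nR ln(V₂/V₁), with C_V = 3R/2 = 12.47 J mol⁻¹ K⁻¹ for a monoatomic ideal gas.
ΔS = 0.529 × [12.47 × ln(703/518) + 8.314 × ln(18.2/14.2)] = 3.11 J/K.

ΔS = 3.11 J/K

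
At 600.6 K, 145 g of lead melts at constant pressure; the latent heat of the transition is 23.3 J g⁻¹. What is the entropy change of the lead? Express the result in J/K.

Heat absorbed by the substance: Q = mL = 145 × 23.3 = 3378.5 J.
At constant T, ΔS = Q_rev/T = 3378.5 / 600.6 = 5.63 J/K.

ΔS = 5.63 J/K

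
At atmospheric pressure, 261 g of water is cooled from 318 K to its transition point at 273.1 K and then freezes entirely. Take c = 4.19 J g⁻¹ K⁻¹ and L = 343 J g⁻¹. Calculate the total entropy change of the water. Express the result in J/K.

ΔS = -494 J/K

Cooling step: ΔS₁ = m c ln(T_tr/T_i) = 261 × 4.19 × ln(273.1/318) = -166.5 J/K.
Phase change: ΔS₂ = −mL/T_tr = −261 × 343 / 273.1 = -327.8 J/K.
ΔS_total = (-166.5) + (-327.8) = -494 J/K.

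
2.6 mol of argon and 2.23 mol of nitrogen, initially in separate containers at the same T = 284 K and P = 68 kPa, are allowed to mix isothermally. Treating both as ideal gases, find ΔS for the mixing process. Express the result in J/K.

ΔS_mix = 27.7 J/K

Mole fractions: x_A = 2.6/4.83 = 0.538, x_B = 0.462.
ΔS_mix = −R(n_A ln x_A + n_B ln x_B) = −8.314 × (2.6 ln 0.538 + 2.23 ln 0.462) = 27.7 J/K.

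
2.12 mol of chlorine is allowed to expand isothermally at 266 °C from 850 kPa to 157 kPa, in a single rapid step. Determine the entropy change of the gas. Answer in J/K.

ΔS_gas = 29.8 J/K

Entropy is a state function, so ΔS_gas depends only on the end states.
For an isothermal ideal gas ΔS_gas = nR ln(P₁/P₂) = 2.12 × 8.314 × ln(850/157) = 29.8 J/K.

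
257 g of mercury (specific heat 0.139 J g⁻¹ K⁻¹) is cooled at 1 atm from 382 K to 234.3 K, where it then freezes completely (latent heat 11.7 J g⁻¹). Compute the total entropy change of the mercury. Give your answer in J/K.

Cooling step: ΔS₁ = m c ln(T_tr/T_i) = 257 × 0.139 × ln(234.3/382) = -17.46 J/K.
Phase change: ΔS₂ = −mL/T_tr = −257 × 11.7 / 234.3 = -12.83 J/K.
ΔS_total = (-17.46) + (-12.83) = -30.3 J/K.

ΔS = -30.3 J/K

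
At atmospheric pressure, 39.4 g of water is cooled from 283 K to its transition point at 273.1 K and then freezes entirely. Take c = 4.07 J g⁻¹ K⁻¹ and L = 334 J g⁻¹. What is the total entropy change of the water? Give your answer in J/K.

Cooling step: ΔS₁ = m c ln(T_tr/T_i) = 39.4 × 4.07 × ln(273.1/283) = -5.71 J/K.
Phase change: ΔS₂ = −mL/T_tr = −39.4 × 334 / 273.1 = -48.19 J/K.
ΔS_total = (-5.71) + (-48.19) = -53.9 J/K.

ΔS = -53.9 J/K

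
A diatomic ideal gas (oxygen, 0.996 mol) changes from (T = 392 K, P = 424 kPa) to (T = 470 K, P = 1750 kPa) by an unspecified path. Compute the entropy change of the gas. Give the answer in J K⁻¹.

ΔS = -6.48 J/K

ΔS = nC_p ln(T₂/T₁) − nR ln(P₂/P₁), with C_p = 7R/2 = 29.1 J mol⁻¹ K⁻¹ for a diatomic ideal gas.
ΔS = 0.996 × [29.1 × ln(470/392) − 8.314 × ln(1750/424)] = -6.48 J/K.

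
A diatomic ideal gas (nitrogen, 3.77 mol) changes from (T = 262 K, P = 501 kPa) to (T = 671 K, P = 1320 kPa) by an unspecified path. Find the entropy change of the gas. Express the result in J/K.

ΔS = nC_p ln(T₂/T₁) − nR ln(P₂/P₁), with C_p = 7R/2 = 29.1 J mol⁻¹ K⁻¹ for a diatomic ideal gas.
ΔS = 3.77 × [29.1 × ln(671/262) − 8.314 × ln(1320/501)] = 72.8 J/K.

ΔS = 72.8 J/K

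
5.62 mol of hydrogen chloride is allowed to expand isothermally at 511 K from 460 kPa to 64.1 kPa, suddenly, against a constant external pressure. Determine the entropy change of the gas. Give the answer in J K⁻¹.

Entropy is a state function, so ΔS_gas depends only on the end states.
For an isothermal ideal gas ΔS_gas = nR ln(P₁/P₂) = 5.62 × 8.314 × ln(460/64.1) = 92.1 J/K.

ΔS_gas = 92.1 J/K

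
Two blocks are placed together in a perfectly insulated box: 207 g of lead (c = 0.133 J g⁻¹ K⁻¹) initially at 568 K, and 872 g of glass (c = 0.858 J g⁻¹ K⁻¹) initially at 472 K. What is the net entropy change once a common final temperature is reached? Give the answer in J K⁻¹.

ΔS_total = 0.482 J/K

Energy balance: T_f = (m₁c₁T₁ + m₂c₂T₂)/(m₁c₁ + m₂c₂) = 475.41 K.
ΔS₁ = m₁c₁ ln(T_f/T₁) = 27.531 × ln(475.41/568) = -4.899 J/K.
ΔS₂ = m₂c₂ ln(T_f/T₂) = 748.176 × ln(475.41/472) = 5.381 J/K.
ΔS_total = -4.899 + 5.381 = 0.482 J/K.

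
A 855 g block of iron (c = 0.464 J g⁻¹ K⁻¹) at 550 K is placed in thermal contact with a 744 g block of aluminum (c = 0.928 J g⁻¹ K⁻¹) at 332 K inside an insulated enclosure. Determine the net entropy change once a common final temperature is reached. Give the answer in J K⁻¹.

Energy balance: T_f = (m₁c₁T₁ + m₂c₂T₂)/(m₁c₁ + m₂c₂) = 411.55 K.
ΔS₁ = m₁c₁ ln(T_f/T₁) = 396.72 × ln(411.55/550) = -115 J/K.
ΔS₂ = m₂c₂ ln(T_f/T₂) = 690.432 × ln(411.55/332) = 148.3 J/K.
ΔS_total = -115 + 148.3 = 33.3 J/K.

ΔS_total = 33.3 J/K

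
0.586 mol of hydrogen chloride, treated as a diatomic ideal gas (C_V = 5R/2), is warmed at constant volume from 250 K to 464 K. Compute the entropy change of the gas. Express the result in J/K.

At constant volume, ΔS = nC_V ln(T₂/T₁) with C_V = 5R/2 = 20.79 J mol⁻¹ K⁻¹.
ΔS = 0.586 × 20.79 × ln(464/250) = 7.53 J/K.

ΔS = 7.53 J/K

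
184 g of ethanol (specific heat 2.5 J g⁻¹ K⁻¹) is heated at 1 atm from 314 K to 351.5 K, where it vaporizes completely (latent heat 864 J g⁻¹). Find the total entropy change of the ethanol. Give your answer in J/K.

Warming step: ΔS₁ = m c ln(T_tr/T_i) = 184 × 2.5 × ln(351.5/314) = 51.9 J/K.
Phase change: ΔS₂ = +mL/T_tr = 184 × 864 / 351.5 = 452.3 J/K.
ΔS_total = (51.9) + (452.3) = 504 J/K.

ΔS = 504 J/K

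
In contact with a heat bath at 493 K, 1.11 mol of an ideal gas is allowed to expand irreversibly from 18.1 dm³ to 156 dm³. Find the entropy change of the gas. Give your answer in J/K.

Entropy is a state function, so ΔS_gas depends only on the end states.
For an isothermal ideal gas ΔS_gas = nR ln(V₂/V₁) = 1.11 × 8.314 × ln(156/18.1) = 19.9 J/K.

ΔS_gas = 19.9 J/K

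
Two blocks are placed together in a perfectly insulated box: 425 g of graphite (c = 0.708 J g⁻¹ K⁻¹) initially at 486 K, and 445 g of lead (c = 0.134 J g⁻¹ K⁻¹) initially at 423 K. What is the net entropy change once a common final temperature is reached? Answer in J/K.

Energy balance: T_f = (m₁c₁T₁ + m₂c₂T₂)/(m₁c₁ + m₂c₂) = 475.58 K.
ΔS₁ = m₁c₁ ln(T_f/T₁) = 300.9 × ln(475.58/486) = -6.5215 J/K.
ΔS₂ = m₂c₂ ln(T_f/T₂) = 59.63 × ln(475.58/423) = 6.9864 J/K.
ΔS_total = -6.5215 + 6.9864 = 0.465 J/K.

ΔS_total = 0.465 J/K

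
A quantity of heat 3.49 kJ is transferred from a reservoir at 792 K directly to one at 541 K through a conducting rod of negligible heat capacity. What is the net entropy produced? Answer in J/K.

ΔS_total = 2.04 J/K

ΔS_hot = −Q/T_H = −3490/792 = -4.407 J/K and ΔS_cold = +Q/T_C = 3490/541 = 6.451 J/K.
ΔS_total = -4.407 + 6.451 = 2.04 J/K, positive as the second law requires.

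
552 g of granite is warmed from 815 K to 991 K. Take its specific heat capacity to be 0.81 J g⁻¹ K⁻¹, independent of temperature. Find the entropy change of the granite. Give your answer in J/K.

ΔS = 87.4 J/K

ΔS = ∫dQ_rev/T = m c ln(T₂/T₁) = 552 × 0.81 × ln(991/815) = 87.4 J/K.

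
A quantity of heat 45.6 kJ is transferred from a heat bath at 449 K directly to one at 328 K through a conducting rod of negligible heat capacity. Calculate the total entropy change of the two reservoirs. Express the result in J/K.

ΔS_hot = −Q/T_H = −45600/449 = -101.56 J/K and ΔS_cold = +Q/T_C = 45600/328 = 139.02 J/K.
ΔS_total = -101.56 + 139.02 = 37.5 J/K, positive as the second law requires.

ΔS_total = 37.5 J/K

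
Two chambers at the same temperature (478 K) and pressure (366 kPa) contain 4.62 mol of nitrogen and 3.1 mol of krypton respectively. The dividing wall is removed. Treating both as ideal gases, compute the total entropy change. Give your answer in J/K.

ΔS_mix = 43.2 J/K

Mole fractions: x_A = 4.62/7.72 = 0.598, x_B = 0.402.
ΔS_mix = −R(n_A ln x_A + n_B ln x_B) = −8.314 × (4.62 ln 0.598 + 3.1 ln 0.402) = 43.2 J/K.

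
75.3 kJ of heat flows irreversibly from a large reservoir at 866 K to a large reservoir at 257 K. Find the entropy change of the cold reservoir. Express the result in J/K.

The cold reservoir gains heat Q, so ΔS_cold = +Q/T_C = 75300/257 = 293 J/K.

ΔS_cold = 293 J/K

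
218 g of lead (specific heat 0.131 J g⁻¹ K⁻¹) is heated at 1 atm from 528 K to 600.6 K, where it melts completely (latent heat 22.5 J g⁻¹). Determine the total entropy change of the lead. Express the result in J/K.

Warming step: ΔS₁ = m c ln(T_tr/T_i) = 218 × 0.131 × ln(600.6/528) = 3.679 J/K.
Phase change: ΔS₂ = +mL/T_tr = 218 × 22.5 / 600.6 = 8.167 J/K.
ΔS_total = (3.679) + (8.167) = 11.8 J/K.

ΔS = 11.8 J/K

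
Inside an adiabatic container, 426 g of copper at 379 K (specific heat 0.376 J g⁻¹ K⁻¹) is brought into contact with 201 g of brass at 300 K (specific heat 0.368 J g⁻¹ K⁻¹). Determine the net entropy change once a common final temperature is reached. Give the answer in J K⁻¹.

ΔS_total = 1.34 J/K

Energy balance: T_f = (m₁c₁T₁ + m₂c₂T₂)/(m₁c₁ + m₂c₂) = 354.04 K.
ΔS₁ = m₁c₁ ln(T_f/T₁) = 160.176 × ln(354.04/379) = -10.91 J/K.
ΔS₂ = m₂c₂ ln(T_f/T₂) = 73.968 × ln(354.04/300) = 12.25 J/K.
ΔS_total = -10.91 + 12.25 = 1.34 J/K.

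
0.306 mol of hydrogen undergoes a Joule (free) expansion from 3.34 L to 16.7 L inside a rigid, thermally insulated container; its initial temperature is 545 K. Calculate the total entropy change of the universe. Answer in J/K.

ΔS_universe = 4.09 J/K

No heat is exchanged and no work is done, so the ideal-gas temperature stays constant.
Entropy is a state function; using a reversible isothermal path, ΔS_gas = nR ln(V₂/V₁) = 0.306 × 8.314 × ln(16.7/3.34) = 4.09 J/K.
The insulated surroundings exchange no heat, so ΔS_surr = 0 and ΔS_universe = ΔS_gas.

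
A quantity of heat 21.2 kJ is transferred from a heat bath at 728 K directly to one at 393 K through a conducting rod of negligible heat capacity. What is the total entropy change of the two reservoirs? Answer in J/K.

ΔS_total = 24.8 J/K

ΔS_hot = −Q/T_H = −21200/728 = -29.12 J/K and ΔS_cold = +Q/T_C = 21200/393 = 53.94 J/K.
ΔS_total = -29.12 + 53.94 = 24.8 J/K, positive as the second law requires.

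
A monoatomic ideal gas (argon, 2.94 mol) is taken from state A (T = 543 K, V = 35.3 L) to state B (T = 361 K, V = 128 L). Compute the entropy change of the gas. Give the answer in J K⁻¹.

Entropy is a state function: ΔS = nC_V ln(T₂/T₁) + nR ln(V₂/V₁), with C_V = 3R/2 = 12.47 J mol⁻¹ K⁻¹ for a monoatomic ideal gas.
ΔS = 2.94 × [12.47 × ln(361/543) + 8.314 × ln(128/35.3)] = 16.5 J/K.

ΔS = 16.5 J/K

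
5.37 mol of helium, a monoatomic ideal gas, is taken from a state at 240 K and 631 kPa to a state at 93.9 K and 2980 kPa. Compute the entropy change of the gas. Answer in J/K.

ΔS = nC_p ln(T₂/T₁) − nR ln(P₂/P₁), with C_p = 5R/2 = 20.79 J mol⁻¹ K⁻¹ for a monoatomic ideal gas.
ΔS = 5.37 × [20.79 × ln(93.9/240) − 8.314 × ln(2980/631)] = -174 J/K.

ΔS = -174 J/K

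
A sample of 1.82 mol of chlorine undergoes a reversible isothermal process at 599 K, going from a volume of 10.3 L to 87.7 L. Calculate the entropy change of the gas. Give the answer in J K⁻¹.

ΔS_gas = 32.4 J/K

For an isothermal ideal gas ΔS_gas = nR ln(V₂/V₁) = 1.82 × 8.314 × ln(87.7/10.3) = 32.4 J/K.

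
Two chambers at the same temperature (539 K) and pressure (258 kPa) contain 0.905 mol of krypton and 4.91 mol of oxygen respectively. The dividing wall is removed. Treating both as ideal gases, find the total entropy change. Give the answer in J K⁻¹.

Mole fractions: x_A = 0.905/5.82 = 0.156, x_B = 0.844.
ΔS_mix = −R(n_A ln x_A + n_B ln x_B) = −8.314 × (0.905 ln 0.156 + 4.91 ln 0.844) = 20.9 J/K.

ΔS_mix = 20.9 J/K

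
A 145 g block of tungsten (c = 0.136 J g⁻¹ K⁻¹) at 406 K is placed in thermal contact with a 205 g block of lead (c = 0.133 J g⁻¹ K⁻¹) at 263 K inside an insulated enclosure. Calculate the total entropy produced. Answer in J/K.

Energy balance: T_f = (m₁c₁T₁ + m₂c₂T₂)/(m₁c₁ + m₂c₂) = 323.02 K.
ΔS₁ = m₁c₁ ln(T_f/T₁) = 19.72 × ln(323.02/406) = -4.5089 J/K.
ΔS₂ = m₂c₂ ln(T_f/T₂) = 27.265 × ln(323.02/263) = 5.6045 J/K.
ΔS_total = -4.5089 + 5.6045 = 1.1 J/K.

ΔS_total = 1.1 J/K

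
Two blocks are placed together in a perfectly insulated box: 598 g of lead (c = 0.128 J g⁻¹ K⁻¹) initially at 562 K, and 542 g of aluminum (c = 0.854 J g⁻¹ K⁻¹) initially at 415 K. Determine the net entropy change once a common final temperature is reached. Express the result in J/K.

Energy balance: T_f = (m₁c₁T₁ + m₂c₂T₂)/(m₁c₁ + m₂c₂) = 435.86 K.
ΔS₁ = m₁c₁ ln(T_f/T₁) = 76.544 × ln(435.86/562) = -19.46 J/K.
ΔS₂ = m₂c₂ ln(T_f/T₂) = 462.868 × ln(435.86/415) = 22.7 J/K.
ΔS_total = -19.46 + 22.7 = 3.24 J/K.

ΔS_total = 3.24 J/K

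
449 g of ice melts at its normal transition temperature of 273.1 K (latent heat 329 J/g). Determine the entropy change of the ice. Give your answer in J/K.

ΔS = 541 J/K

Heat absorbed by the substance: Q = mL = 449 × 329 = 147721 J.
At constant T, ΔS = Q_rev/T = 147721 / 273.1 = 541 J/K.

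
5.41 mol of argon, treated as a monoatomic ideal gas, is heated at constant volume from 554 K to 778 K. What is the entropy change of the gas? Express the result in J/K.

At constant volume, ΔS = nC_V ln(T₂/T₁) with C_V = 3R/2 = 12.47 J mol⁻¹ K⁻¹.
ΔS = 5.41 × 12.47 × ln(778/554) = 22.9 J/K.

ΔS = 22.9 J/K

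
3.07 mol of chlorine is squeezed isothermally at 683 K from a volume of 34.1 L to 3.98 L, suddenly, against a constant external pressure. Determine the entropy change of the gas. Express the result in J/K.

Entropy is a state function, so ΔS_gas depends only on the end states.
For an isothermal ideal gas ΔS_gas = nR ln(V₂/V₁) = 3.07 × 8.314 × ln(3.98/34.1) = -54.8 J/K.

ΔS_gas = -54.8 J/K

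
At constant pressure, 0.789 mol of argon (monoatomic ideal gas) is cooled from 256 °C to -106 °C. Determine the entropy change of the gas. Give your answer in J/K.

In kelvin: T₁ = 529.15 K, T₂ = 167.15 K. At constant pressure, ΔS = nC_p ln(T₂/T₁) with C_p = 5R/2 = 20.79 J mol⁻¹ K⁻¹.
ΔS = 0.789 × 20.79 × ln(167.15/529.15) = -18.9 J/K.

ΔS = -18.9 J/K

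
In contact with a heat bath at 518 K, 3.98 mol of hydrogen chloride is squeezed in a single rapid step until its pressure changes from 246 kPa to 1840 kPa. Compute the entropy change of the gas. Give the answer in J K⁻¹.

ΔS_gas = -66.6 J/K

Entropy is a state function, so ΔS_gas depends only on the end states.
For an isothermal ideal gas ΔS_gas = nR ln(P₁/P₂) = 3.98 × 8.314 × ln(246/1840) = -66.6 J/K.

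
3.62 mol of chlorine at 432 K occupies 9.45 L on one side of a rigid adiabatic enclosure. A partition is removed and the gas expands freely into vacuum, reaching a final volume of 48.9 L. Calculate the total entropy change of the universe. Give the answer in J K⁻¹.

No heat is exchanged and no work is done, so the ideal-gas temperature stays constant.
Entropy is a state function; using a reversible isothermal path, ΔS_gas = nR ln(V₂/V₁) = 3.62 × 8.314 × ln(48.9/9.45) = 49.5 J/K.
The insulated surroundings exchange no heat, so ΔS_surr = 0 and ΔS_universe = ΔS_gas.

ΔS_universe = 49.5 J/K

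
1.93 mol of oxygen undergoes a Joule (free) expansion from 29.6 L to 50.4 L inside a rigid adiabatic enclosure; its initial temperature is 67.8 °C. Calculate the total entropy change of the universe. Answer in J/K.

For an ideal gas in free expansion Q = 0 and W = 0, so T is unchanged.
Entropy is a state function; using a reversible isothermal path, ΔS_gas = nR ln(V₂/V₁) = 1.93 × 8.314 × ln(50.4/29.6) = 8.54 J/K.
The insulated surroundings exchange no heat, so ΔS_surr = 0 and ΔS_universe = ΔS_gas.

ΔS_universe = 8.54 J/K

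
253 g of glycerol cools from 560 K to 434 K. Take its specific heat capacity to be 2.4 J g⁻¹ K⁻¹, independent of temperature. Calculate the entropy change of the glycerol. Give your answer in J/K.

ΔS = ∫dQ_rev/T = m c ln(T₂/T₁) = 253 × 2.4 × ln(434/560) = -155 J/K.

ΔS = -155 J/K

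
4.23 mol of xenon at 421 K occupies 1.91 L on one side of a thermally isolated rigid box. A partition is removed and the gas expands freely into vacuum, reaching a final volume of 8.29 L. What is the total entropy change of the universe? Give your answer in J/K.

ΔS_universe = 51.6 J/K

No heat is exchanged and no work is done, so the ideal-gas temperature stays constant.
Entropy is a state function; using a reversible isothermal path, ΔS_gas = nR ln(V₂/V₁) = 4.23 × 8.314 × ln(8.29/1.91) = 51.6 J/K.
The insulated surroundings exchange no heat, so ΔS_surr = 0 and ΔS_universe = ΔS_gas.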